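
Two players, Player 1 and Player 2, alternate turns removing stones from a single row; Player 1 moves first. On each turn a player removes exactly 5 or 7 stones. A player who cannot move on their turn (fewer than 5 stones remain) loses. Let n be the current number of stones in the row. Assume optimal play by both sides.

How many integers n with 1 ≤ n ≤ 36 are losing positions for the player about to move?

Classify positions by backward induction: terminal positions (no move available) are L. From any other position, the mover wins iff some move reaches an L.
n=0: no move → L
n=1: no move → L
n=2: no move → L
n=3: no move → L
n=4: no move → L
n=5: can move to 0, which is L ⇒ W
n=6: can move to 1, which is L ⇒ W
n=7: can move to 2, which is L ⇒ W
n=8: can move to 3, which is L ⇒ W
n=9: can move to 4, which is L ⇒ W
n=10: can move to 3, which is L ⇒ W
n=11: can move to 4, which is L ⇒ W
n=12: moves to 7(W), 5(W); every one is W ⇒ L
n=13: moves to 8(W), 6(W); every one is W ⇒ L
n=14: moves to 9(W), 7(W); every one is W ⇒ L
n=15: moves to 10(W), 8(W); every one is W ⇒ L
n=16: moves to 11(W), 9(W); every one is W ⇒ L
n=17: can move to 12, which is L ⇒ W
n=18: can move to 13, which is L ⇒ W
n=19: can move to 14, which is L ⇒ W
n=20: can move to 15, which is L ⇒ W
n=21: can move to 16, which is L ⇒ W
n=22: can move to 15, which is L ⇒ W
n=23: can move to 16, which is L ⇒ W
n=24: moves to 19(W), 17(W); every one is W ⇒ L
n=25: moves to 20(W), 18(W); every one is W ⇒ L
n=26: moves to 21(W), 19(W); every one is W ⇒ L
n=27: moves to 22(W), 20(W); every one is W ⇒ L
n=28: moves to 23(W), 21(W); every one is W ⇒ L
n=29: can move to 24, which is L ⇒ W
n=30: can move to 25, which is L ⇒ W
n=31: can move to 26, which is L ⇒ W
n=32: can move to 27, which is L ⇒ W
n=33: can move to 28, which is L ⇒ W
n=34: can move to 27, which is L ⇒ W
n=35: can move to 28, which is L ⇒ W
n=36: moves to 31(W), 29(W); every one is W ⇒ L
L entries with 1 ≤ n ≤ 36 (n=0 is outside the asked range and is not counted): n = 1, 2, 3, 4, 12, 13, 14, 15, 16, 24, 25, 26, 27, 28, 36; that makes 15.

15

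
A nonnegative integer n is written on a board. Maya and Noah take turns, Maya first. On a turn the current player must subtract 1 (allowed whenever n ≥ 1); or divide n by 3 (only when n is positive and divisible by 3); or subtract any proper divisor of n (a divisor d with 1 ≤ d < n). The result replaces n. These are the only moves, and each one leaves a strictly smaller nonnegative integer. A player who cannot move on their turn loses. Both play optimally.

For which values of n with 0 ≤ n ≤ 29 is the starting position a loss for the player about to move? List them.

0, 2, 5, 7, 9, 11, 13, 16, 19, 23, 25, 28

Use the standard recursion: the mover loses at a terminal position; elsewhere, the mover wins exactly when some move hands the opponent an L position.
n=0: no move → L
n=1: can move to 0, which is L ⇒ W
n=2: the only move is to 1(W), a W ⇒ L
n=3: can move to 2, which is L ⇒ W
n=4: can move to 2, which is L ⇒ W
n=5: the only move is to 4(W), a W ⇒ L
n=6: can move to 2, which is L ⇒ W
n=7: the only move is to 6(W), a W ⇒ L
n=8: can move to 7, which is L ⇒ W
n=9: moves to 3(W), 6(W), 8(W); every one is W ⇒ L
n=10: can move to 5, which is L ⇒ W
n=11: the only move is to 10(W), a W ⇒ L
n=12: can move to 9, which is L ⇒ W
n=13: the only move is to 12(W), a W ⇒ L
n=14: can move to 7, which is L ⇒ W
n=15: can move to 5, which is L ⇒ W
n=16: moves to 8(W), 12(W), 14(W), 15(W); every one is W ⇒ L
n=17: can move to 16, which is L ⇒ W
n=18: can move to 9, which is L ⇒ W
n=19: the only move is to 18(W), a W ⇒ L
n=20: can move to 16, which is L ⇒ W
n=21: can move to 7, which is L ⇒ W
n=22: can move to 11, which is L ⇒ W
n=23: the only move is to 22(W), a W ⇒ L
n=24: can move to 16, which is L ⇒ W
n=25: moves to 20(W), 24(W); every one is W ⇒ L
n=26: can move to 13, which is L ⇒ W
n=27: can move to 9, which is L ⇒ W
n=28: moves to 14(W), 21(W), 24(W), 26(W), 27(W); every one is W ⇒ L
n=29: can move to 28, which is L ⇒ W
The losing starting values of n are exactly the entries labelled L in this table (12 of them).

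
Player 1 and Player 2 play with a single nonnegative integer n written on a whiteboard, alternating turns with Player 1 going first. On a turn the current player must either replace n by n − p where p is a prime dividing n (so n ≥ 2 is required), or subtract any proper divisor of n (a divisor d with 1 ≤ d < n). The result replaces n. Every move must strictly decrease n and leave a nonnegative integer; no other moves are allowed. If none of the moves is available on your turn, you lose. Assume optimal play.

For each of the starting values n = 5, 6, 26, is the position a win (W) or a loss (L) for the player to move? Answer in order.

Label each position W (a win for the player to move) or L (a loss). A position with no legal move is L; any other position is W exactly when some move reaches an L, and L when every move reaches a W.
n=0: no move → L
n=1: no move → L
n=2: can move to 0, which is L ⇒ W
n=3: can move to 0, which is L ⇒ W
n=4: moves to 2(W), 3(W); every one is W ⇒ L
n=5: can move to 0, which is L ⇒ W
n=6: can move to 4, which is L ⇒ W
n=7: can move to 0, which is L ⇒ W
n=8: can move to 4, which is L ⇒ W
n=9: moves to 6(W), 8(W); every one is W ⇒ L
n=10: can move to 9, which is L ⇒ W
n=11: can move to 0, which is L ⇒ W
n=12: can move to 9, which is L ⇒ W
n=13: can move to 0, which is L ⇒ W
n=14: moves to 7(W), 12(W), 13(W); every one is W ⇒ L
n=15: can move to 14, which is L ⇒ W
n=16: can move to 14, which is L ⇒ W
n=17: can move to 0, which is L ⇒ W
n=18: can move to 9, which is L ⇒ W
n=19: can move to 0, which is L ⇒ W
n=20: moves to 10(W), 15(W), 16(W), 18(W), 19(W); every one is W ⇒ L
n=21: can move to 14, which is L ⇒ W
n=22: can move to 20, which is L ⇒ W
n=23: can move to 0, which is L ⇒ W
n=24: can move to 20, which is L ⇒ W
n=25: can move to 20, which is L ⇒ W
n=26: moves to 13(W), 24(W), 25(W); every one is W ⇒ L

5: W, 6: W, 26: L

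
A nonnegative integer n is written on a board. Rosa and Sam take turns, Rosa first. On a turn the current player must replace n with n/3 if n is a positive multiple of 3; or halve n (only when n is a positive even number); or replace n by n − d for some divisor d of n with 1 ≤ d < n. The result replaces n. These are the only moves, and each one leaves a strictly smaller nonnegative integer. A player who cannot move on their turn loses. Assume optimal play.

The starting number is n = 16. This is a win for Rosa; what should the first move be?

Use the standard recursion: the mover loses at a terminal position; elsewhere, the mover wins exactly when some move hands the opponent an L position.
n=0: no move → L
n=1: no move → L
n=2: reaches L-position 1 → W
n=3: reaches L-position 1 → W
n=4: only reaches 2(W), 3(W), all W → L
n=5: reaches L-position 4 → W
n=6: reaches L-position 4 → W
n=7: only reaches 6(W), which is W → L
n=8: reaches L-position 4 → W
n=9: only reaches 3(W), 6(W), 8(W), all W → L
n=10: reaches L-position 9 → W
n=11: only reaches 10(W), which is W → L
n=12: reaches L-position 4 → W
n=13: only reaches 12(W), which is W → L
n=14: reaches L-position 7 → W
n=15: only reaches 5(W), 10(W), 12(W), 14(W), all W → L
n=16: reaches L-position 15 → W
From 16, the L positions reachable in one move are: 15.

Move to 15.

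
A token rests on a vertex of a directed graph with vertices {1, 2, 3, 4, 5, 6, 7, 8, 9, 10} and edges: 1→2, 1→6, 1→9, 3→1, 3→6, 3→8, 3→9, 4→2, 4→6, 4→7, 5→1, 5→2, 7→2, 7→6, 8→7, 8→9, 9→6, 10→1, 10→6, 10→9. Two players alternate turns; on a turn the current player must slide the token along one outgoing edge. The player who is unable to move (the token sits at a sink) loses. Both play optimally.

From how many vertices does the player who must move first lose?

Use the standard recursion: the mover loses at a terminal position; elsewhere, the mover wins exactly when some move hands the opponent an L position.
Every edge goes from a vertex to one that appears earlier in the order 6, 2, 9, 7, 1, 10, 8, 4, 3, 5, so processing vertices in that order labels each vertex after all of its successors.
6: no outgoing edge → L
2: no outgoing edge → L
9: reaches L-position 6 → W
7: reaches L-position 2 → W
1: reaches L-position 2 → W
10: reaches L-position 6 → W
8: only reaches 7(W), 9(W), all W → L
4: reaches L-position 2 → W
3: reaches L-position 8 → W
5: reaches L-position 2 → W
The L vertices are 2, 6, 8; that is 3 in all.

3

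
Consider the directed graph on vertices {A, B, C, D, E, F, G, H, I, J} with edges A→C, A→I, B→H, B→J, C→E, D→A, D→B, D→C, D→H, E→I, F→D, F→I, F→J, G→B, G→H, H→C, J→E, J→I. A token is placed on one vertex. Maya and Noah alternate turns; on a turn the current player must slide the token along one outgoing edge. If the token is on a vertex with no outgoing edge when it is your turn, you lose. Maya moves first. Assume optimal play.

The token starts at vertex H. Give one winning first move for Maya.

Move to C.

Label each position W (a win for the player to move) or L (a loss). A position with no legal move is L; any other position is W exactly when some move reaches an L, and L when every move reaches a W.
Every edge goes from a vertex to one that appears earlier in the order I, E, J, C, A, H, B, D, G, F, so processing vertices in that order labels each vertex after all of its successors.
I: no outgoing edge → L
E: can move to I, which is L ⇒ W
J: can move to I, which is L ⇒ W
C: the only move is to E(W), a W ⇒ L
A: can move to C, which is L ⇒ W
H: can move to C, which is L ⇒ W
B: moves to H(W), J(W); every one is W ⇒ L
D: can move to B, which is L ⇒ W
G: can move to B, which is L ⇒ W
F: can move to I, which is L ⇒ W
From H, the L positions reachable in one move are: C.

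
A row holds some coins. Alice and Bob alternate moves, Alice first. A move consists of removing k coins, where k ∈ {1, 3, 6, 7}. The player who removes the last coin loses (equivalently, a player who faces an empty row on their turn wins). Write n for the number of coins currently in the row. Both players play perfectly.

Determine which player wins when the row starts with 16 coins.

Use the standard recursion: the mover wins at a terminal position; elsewhere, the mover wins exactly when some move hands the opponent an L position.
n=0: no move; the opponent has just taken the last coin and therefore loses → W
n=1: only reaches 0(W), which is W → L
n=2: reaches L-position 1 → W
n=3: only reaches 2(W), 0(W), all W → L
n=4: reaches L-position 3 → W
n=5: only reaches 4(W), 2(W), all W → L
n=6: reaches L-position 5 → W
n=7: reaches L-position 1 → W
n=8: reaches L-position 5 → W
n=9: reaches L-position 3 → W
n=10: reaches L-position 3 → W
n=11: reaches L-position 5 → W
n=12: reaches L-position 5 → W
n=13: only reaches 12(W), 10(W), 7(W), 6(W), all W → L
n=14: reaches L-position 13 → W
n=15: only reaches 14(W), 12(W), 9(W), 8(W), all W → L
n=16: reaches L-position 15 → W
From 16 Alice can remove 1, leaving 15, reaching an L position.

Alice wins.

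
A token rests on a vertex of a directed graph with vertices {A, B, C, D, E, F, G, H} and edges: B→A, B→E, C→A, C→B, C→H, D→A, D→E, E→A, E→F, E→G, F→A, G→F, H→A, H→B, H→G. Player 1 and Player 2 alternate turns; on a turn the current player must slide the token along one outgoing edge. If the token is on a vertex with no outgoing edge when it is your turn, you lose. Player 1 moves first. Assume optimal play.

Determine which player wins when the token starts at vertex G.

Use the standard recursion: the mover loses at a terminal position; elsewhere, the mover wins exactly when some move hands the opponent an L position.
Every edge goes from a vertex to one that appears earlier in the order A, F, G, E, B, H, C, D, so processing vertices in that order labels each vertex after all of its successors.
A: no outgoing edge → L
F: reaches L-position A → W
G: only reaches F(W), which is W → L
E: reaches L-position G → W
B: reaches L-position A → W
H: reaches L-position G → W
C: reaches L-position A → W
D: reaches L-position A → W
The starting position G is L: whatever Player 1 does, the opponent receives a W position.

Player 2 wins.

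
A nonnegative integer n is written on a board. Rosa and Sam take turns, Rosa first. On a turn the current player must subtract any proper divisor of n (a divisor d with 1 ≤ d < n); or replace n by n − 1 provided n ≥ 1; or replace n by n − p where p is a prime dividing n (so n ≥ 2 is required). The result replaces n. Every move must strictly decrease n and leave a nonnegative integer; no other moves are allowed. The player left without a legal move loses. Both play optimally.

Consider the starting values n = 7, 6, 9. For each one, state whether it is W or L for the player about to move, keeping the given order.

7: W, 6: W, 9: L

Label each position W (a win for the player to move) or L (a loss). A position with no legal move is L; any other position is W exactly when some move reaches an L, and L when every move reaches a W.
n=0: no move → L
n=1: W (go to 0, an L position)
n=2: W (go to 0, an L position)
n=3: W (go to 0, an L position)
n=4: L (options 2(W), 3(W) are all W)
n=5: W (go to 0, an L position)
n=6: W (go to 4, an L position)
n=7: W (go to 0, an L position)
n=8: W (go to 4, an L position)
n=9: L (options 6(W), 8(W) are all W)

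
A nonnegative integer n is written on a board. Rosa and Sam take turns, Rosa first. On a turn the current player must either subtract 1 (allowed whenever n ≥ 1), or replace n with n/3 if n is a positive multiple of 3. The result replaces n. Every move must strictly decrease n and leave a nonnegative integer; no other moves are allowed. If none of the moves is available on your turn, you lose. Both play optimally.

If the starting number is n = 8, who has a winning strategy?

Rosa wins.

Label each position W (a win for the player to move) or L (a loss). A position with no legal move is L; any other position is W exactly when some move reaches an L, and L when every move reaches a W.
n=0: no move → L
n=1: W (go to 0, an L position)
n=2: L (sole option 1(W) is W)
n=3: W (go to 2, an L position)
n=4: L (sole option 3(W) is W)
n=5: W (go to 4, an L position)
n=6: W (go to 2, an L position)
n=7: L (sole option 6(W) is W)
n=8: W (go to 7, an L position)
From 8 Rosa can move to 7, reaching an L position.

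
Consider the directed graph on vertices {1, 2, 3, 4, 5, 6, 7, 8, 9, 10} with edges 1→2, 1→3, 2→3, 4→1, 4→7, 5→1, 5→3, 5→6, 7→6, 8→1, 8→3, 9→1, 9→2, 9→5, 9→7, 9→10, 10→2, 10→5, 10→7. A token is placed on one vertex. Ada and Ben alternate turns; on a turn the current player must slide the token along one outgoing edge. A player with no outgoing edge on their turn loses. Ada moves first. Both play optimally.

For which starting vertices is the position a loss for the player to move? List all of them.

Positions with no move are L. A position that does have a move is losing for the player to move precisely when every available move leads to a winning position for the opponent. Fill in the labels:
Every edge goes from a vertex to one that appears earlier in the order 3, 6, 2, 7, 1, 8, 5, 4, 10, 9, so processing vertices in that order labels each vertex after all of its successors.
3: no outgoing edge → L
6: no outgoing edge → L
2: →3(L), so W
7: →6(L), so W
1: →3(L), so W
8: →3(L), so W
5: →6(L), so W
4: →1(W), 7(W) — all W, so L
10: →5(W), 7(W), 2(W) — all W, so L
9: →10(L), so W
Reading off the rows marked L gives the requested list; there are 4 such vertices.

3, 4, 6, 10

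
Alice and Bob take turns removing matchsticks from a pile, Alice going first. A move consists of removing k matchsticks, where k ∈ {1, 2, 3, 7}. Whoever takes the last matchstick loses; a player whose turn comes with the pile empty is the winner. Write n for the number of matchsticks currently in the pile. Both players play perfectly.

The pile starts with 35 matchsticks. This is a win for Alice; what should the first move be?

Work bottom-up. With no move the player to move wins. Otherwise the position is W if at least one move leads to an L position for the opponent, and L if every move leads to a W.
n=0: no move; the opponent has just taken the last matchstick and therefore loses → W
n=1: the only move is to 0(W), a W ⇒ L
n=2: can move to 1, which is L ⇒ W
n=3: can move to 1, which is L ⇒ W
n=4: can move to 1, which is L ⇒ W
n=5: moves to 4(W), 3(W), 2(W); every one is W ⇒ L
n=6: can move to 5, which is L ⇒ W
n=7: can move to 5, which is L ⇒ W
n=8: can move to 5, which is L ⇒ W
n=9: moves to 8(W), 7(W), 6(W), 2(W); every one is W ⇒ L
n=10: can move to 9, which is L ⇒ W
n=11: can move to 9, which is L ⇒ W
n=12: can move to 9, which is L ⇒ W
n=13: moves to 12(W), 11(W), 10(W), 6(W); every one is W ⇒ L
n=14: can move to 13, which is L ⇒ W
n=15: can move to 13, which is L ⇒ W
n=16: can move to 13, which is L ⇒ W
n=17: moves to 16(W), 15(W), 14(W), 10(W); every one is W ⇒ L
n=18: can move to 17, which is L ⇒ W
n=19: can move to 17, which is L ⇒ W
n=20: can move to 17, which is L ⇒ W
n=21: moves to 20(W), 19(W), 18(W), 14(W); every one is W ⇒ L
n=22: can move to 21, which is L ⇒ W
n=23: can move to 21, which is L ⇒ W
n=24: can move to 21, which is L ⇒ W
n=25: moves to 24(W), 23(W), 22(W), 18(W); every one is W ⇒ L
n=26: can move to 25, which is L ⇒ W
n=27: can move to 25, which is L ⇒ W
n=28: can move to 25, which is L ⇒ W
n=29: moves to 28(W), 27(W), 26(W), 22(W); every one is W ⇒ L
n=30: can move to 29, which is L ⇒ W
n=31: can move to 29, which is L ⇒ W
n=32: can move to 29, which is L ⇒ W
n=33: moves to 32(W), 31(W), 30(W), 26(W); every one is W ⇒ L
n=34: can move to 33, which is L ⇒ W
n=35: can move to 33, which is L ⇒ W
From 35, the L positions reachable in one move are: 33.

Remove 2, leaving 33.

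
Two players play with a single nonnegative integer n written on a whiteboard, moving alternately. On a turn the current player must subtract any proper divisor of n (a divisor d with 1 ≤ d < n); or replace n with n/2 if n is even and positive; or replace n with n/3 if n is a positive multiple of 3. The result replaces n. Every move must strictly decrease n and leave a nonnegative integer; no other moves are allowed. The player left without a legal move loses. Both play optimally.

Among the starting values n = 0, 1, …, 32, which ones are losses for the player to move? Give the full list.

Compute win/loss labels from the base case upward. A position with no move is L. Any other position is W if it can reach an L in one move, else L.
n=0: no move → L
n=1: no move → L
n=2: can move to 1, which is L ⇒ W
n=3: can move to 1, which is L ⇒ W
n=4: moves to 2(W), 3(W); every one is W ⇒ L
n=5: can move to 4, which is L ⇒ W
n=6: can move to 4, which is L ⇒ W
n=7: the only move is to 6(W), a W ⇒ L
n=8: can move to 4, which is L ⇒ W
n=9: moves to 3(W), 6(W), 8(W); every one is W ⇒ L
n=10: can move to 9, which is L ⇒ W
n=11: the only move is to 10(W), a W ⇒ L
n=12: can move to 4, which is L ⇒ W
n=13: the only move is to 12(W), a W ⇒ L
n=14: can move to 7, which is L ⇒ W
n=15: moves to 5(W), 10(W), 12(W), 14(W); every one is W ⇒ L
n=16: can move to 15, which is L ⇒ W
n=17: the only move is to 16(W), a W ⇒ L
n=18: can move to 9, which is L ⇒ W
n=19: the only move is to 18(W), a W ⇒ L
n=20: can move to 15, which is L ⇒ W
n=21: can move to 7, which is L ⇒ W
n=22: can move to 11, which is L ⇒ W
n=23: the only move is to 22(W), a W ⇒ L
n=24: can move to 23, which is L ⇒ W
n=25: moves to 20(W), 24(W); every one is W ⇒ L
n=26: can move to 13, which is L ⇒ W
n=27: can move to 9, which is L ⇒ W
n=28: moves to 14(W), 21(W), 24(W), 26(W), 27(W); every one is W ⇒ L
n=29: can move to 28, which is L ⇒ W
n=30: can move to 15, which is L ⇒ W
n=31: the only move is to 30(W), a W ⇒ L
n=32: can move to 28, which is L ⇒ W
The losing starting values of n are exactly the entries labelled L in this table (14 of them).

0, 1, 4, 7, 9, 11, 13, 15, 17, 19, 23, 25, 28, 31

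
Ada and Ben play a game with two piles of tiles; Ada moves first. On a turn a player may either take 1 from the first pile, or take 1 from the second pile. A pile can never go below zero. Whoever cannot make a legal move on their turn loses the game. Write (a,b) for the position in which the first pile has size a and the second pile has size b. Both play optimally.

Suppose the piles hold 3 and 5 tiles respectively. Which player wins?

Compute win/loss labels from the base case upward. A position with no move is L. Any other position is W if it can reach an L in one move, else L.
No move ever increases a pile, so every position that can arise here has a ≤ 3 and b ≤ 5; it is enough to label the cells with 0 ≤ a ≤ 3 and 0 ≤ b ≤ 5.
Every move lowers a or b (never raises either), so fill the grid row by row in increasing a, and left to right within a row: each cell's successors are then already labelled.
      b=0  b=1  b=2  b=3  b=4  b=5
a=0:    L    W    L    W    L    W
a=1:    W    L    W    L    W    L
a=2:    L    W    L    W    L    W
a=3:    W    L    W    L    W    L
Cells with no legal move (terminal, hence L): (0,0).
The remaining L cells, each justified by listing all of its moves:
(0,2): only reaches (0,1)(W), which is W → L
(0,4): only reaches (0,3)(W), which is W → L
(1,1): only reaches (0,1)(W), (1,0)(W), all W → L
(1,3): only reaches (0,3)(W), (1,2)(W), all W → L
(1,5): only reaches (0,5)(W), (1,4)(W), all W → L
(2,0): only reaches (1,0)(W), which is W → L
(2,2): only reaches (1,2)(W), (2,1)(W), all W → L
(2,4): only reaches (1,4)(W), (2,3)(W), all W → L
(3,1): only reaches (2,1)(W), (3,0)(W), all W → L
(3,3): only reaches (2,3)(W), (3,2)(W), all W → L
(3,5): only reaches (2,5)(W), (3,4)(W), all W → L
Every other cell has at least one move into one of the L cells above, so it is W.
Every move from (3,5) reaches a W position, so the mover loses.

Ben wins.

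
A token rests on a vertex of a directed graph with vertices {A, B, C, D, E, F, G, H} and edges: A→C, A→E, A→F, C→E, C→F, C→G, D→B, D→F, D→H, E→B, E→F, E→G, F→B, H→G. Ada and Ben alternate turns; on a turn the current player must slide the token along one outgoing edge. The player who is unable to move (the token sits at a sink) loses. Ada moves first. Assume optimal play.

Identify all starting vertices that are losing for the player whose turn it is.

A, B, G

Label each position W (a win for the player to move) or L (a loss). A position with no legal move is L; any other position is W exactly when some move reaches an L, and L when every move reaches a W.
Every edge goes from a vertex to one that appears earlier in the order B, G, F, E, H, D, C, A, so processing vertices in that order labels each vertex after all of its successors.
B: no outgoing edge → L
G: no outgoing edge → L
F: can move to B, which is L ⇒ W
E: can move to G, which is L ⇒ W
H: can move to G, which is L ⇒ W
D: can move to B, which is L ⇒ W
C: can move to G, which is L ⇒ W
A: moves to C(W), E(W), F(W); every one is W ⇒ L
The losing starting vertices are exactly the entries labelled L in this table (3 of them).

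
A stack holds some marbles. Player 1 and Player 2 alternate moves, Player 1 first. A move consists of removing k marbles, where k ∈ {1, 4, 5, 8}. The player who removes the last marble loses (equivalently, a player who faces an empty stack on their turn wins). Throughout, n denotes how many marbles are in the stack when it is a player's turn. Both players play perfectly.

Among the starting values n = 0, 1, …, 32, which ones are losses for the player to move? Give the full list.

1, 3, 10, 12, 19, 21, 28, 30

Use the standard recursion: the mover wins at a terminal position; elsewhere, the mover wins exactly when some move hands the opponent an L position.
n=0: no move; the opponent has just taken the last marble and therefore loses → W
n=1: only reaches 0(W), which is W → L
n=2: reaches L-position 1 → W
n=3: only reaches 2(W), which is W → L
n=4: reaches L-position 3 → W
n=5: reaches L-position 1 → W
n=6: reaches L-position 1 → W
n=7: reaches L-position 3 → W
n=8: reaches L-position 3 → W
n=9: reaches L-position 1 → W
n=10: only reaches 9(W), 6(W), 5(W), 2(W), all W → L
n=11: reaches L-position 10 → W
n=12: only reaches 11(W), 8(W), 7(W), 4(W), all W → L
n=13: reaches L-position 12 → W
n=14: reaches L-position 10 → W
n=15: reaches L-position 10 → W
n=16: reaches L-position 12 → W
n=17: reaches L-position 12 → W
n=18: reaches L-position 10 → W
n=19: only reaches 18(W), 15(W), 14(W), 11(W), all W → L
n=20: reaches L-position 19 → W
n=21: only reaches 20(W), 17(W), 16(W), 13(W), all W → L
n=22: reaches L-position 21 → W
n=23: reaches L-position 19 → W
n=24: reaches L-position 19 → W
n=25: reaches L-position 21 → W
n=26: reaches L-position 21 → W
n=27: reaches L-position 19 → W
n=28: only reaches 27(W), 24(W), 23(W), 20(W), all W → L
n=29: reaches L-position 28 → W
n=30: only reaches 29(W), 26(W), 25(W), 22(W), all W → L
n=31: reaches L-position 30 → W
n=32: reaches L-position 28 → W
The losing starting values of n are exactly the entries labelled L in this table (8 of them).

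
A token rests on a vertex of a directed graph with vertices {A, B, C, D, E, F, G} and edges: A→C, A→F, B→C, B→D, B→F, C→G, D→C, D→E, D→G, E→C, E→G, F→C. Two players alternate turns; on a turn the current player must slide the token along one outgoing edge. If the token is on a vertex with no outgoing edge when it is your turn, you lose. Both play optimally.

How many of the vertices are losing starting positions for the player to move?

2

Classify positions by backward induction: terminal positions (no move available) are L. From any other position, the mover wins iff some move reaches an L.
Every edge goes from a vertex to one that appears earlier in the order G, C, E, D, F, A, B, so processing vertices in that order labels each vertex after all of its successors.
G: no outgoing edge → L
C: →G(L), so W
E: →G(L), so W
D: →G(L), so W
F: →C(W) only, which is W, so L
A: →F(L), so W
B: →F(L), so W
The L vertices are F, G; that is 2 in all.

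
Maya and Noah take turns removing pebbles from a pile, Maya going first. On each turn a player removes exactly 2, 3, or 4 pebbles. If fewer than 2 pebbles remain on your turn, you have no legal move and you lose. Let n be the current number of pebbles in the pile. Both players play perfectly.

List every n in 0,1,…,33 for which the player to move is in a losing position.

0, 1, 6, 7, 12, 13, 18, 19, 24, 25, 30, 31

Classify positions by backward induction: terminal positions (no move available) are L. From any other position, the mover wins iff some move reaches an L.
n=0: no move → L
n=1: no move → L
n=2: →0(L), so W
n=3: →1(L), so W
n=4: →1(L), so W
n=5: →1(L), so W
n=6: →4(W), 3(W), 2(W) — all W, so L
n=7: →5(W), 4(W), 3(W) — all W, so L
n=8: →6(L), so W
n=9: →7(L), so W
n=10: →7(L), so W
n=11: →7(L), so W
n=12: →10(W), 9(W), 8(W) — all W, so L
n=13: →11(W), 10(W), 9(W) — all W, so L
n=14: →12(L), so W
n=15: →13(L), so W
n=16: →13(L), so W
n=17: →13(L), so W
n=18: →16(W), 15(W), 14(W) — all W, so L
n=19: →17(W), 16(W), 15(W) — all W, so L
n=20: →18(L), so W
n=21: →19(L), so W
n=22: →19(L), so W
n=23: →19(L), so W
n=24: →22(W), 21(W), 20(W) — all W, so L
n=25: →23(W), 22(W), 21(W) — all W, so L
n=26: →24(L), so W
n=27: →25(L), so W
n=28: →25(L), so W
n=29: →25(L), so W
n=30: →28(W), 27(W), 26(W) — all W, so L
n=31: →29(W), 28(W), 27(W) — all W, so L
n=32: →30(L), so W
n=33: →31(L), so W
The losing starting values of n are exactly the entries labelled L in this table (12 of them).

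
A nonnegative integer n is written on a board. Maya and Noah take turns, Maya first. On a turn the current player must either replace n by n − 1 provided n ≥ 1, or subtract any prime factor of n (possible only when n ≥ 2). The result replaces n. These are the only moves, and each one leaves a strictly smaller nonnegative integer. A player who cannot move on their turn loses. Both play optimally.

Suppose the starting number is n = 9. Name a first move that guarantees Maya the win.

Label each position W (a win for the player to move) or L (a loss). A position with no legal move is L; any other position is W exactly when some move reaches an L, and L when every move reaches a W.
n=0: no move → L
n=1: reaches L-position 0 → W
n=2: reaches L-position 0 → W
n=3: reaches L-position 0 → W
n=4: only reaches 2(W), 3(W), all W → L
n=5: reaches L-position 0 → W
n=6: reaches L-position 4 → W
n=7: reaches L-position 0 → W
n=8: only reaches 6(W), 7(W), all W → L
n=9: reaches L-position 8 → W
From 9, the L positions reachable in one move are: 8.

Move to 8.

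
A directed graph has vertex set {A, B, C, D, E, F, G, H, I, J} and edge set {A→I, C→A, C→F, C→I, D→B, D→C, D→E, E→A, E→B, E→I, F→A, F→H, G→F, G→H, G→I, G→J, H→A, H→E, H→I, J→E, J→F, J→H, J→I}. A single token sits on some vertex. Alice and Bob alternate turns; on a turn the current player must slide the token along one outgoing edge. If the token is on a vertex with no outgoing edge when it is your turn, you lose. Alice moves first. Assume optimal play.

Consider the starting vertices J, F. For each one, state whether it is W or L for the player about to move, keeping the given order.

J: W, F: L

Label each position W (a win for the player to move) or L (a loss). A position with no legal move is L; any other position is W exactly when some move reaches an L, and L when every move reaches a W.
Every edge goes from a vertex to one that appears earlier in the order B, I, A, E, H, F, J, G, C, D, so processing vertices in that order labels each vertex after all of its successors.
B: no outgoing edge → L
I: no outgoing edge → L
A: can move to I, which is L ⇒ W
E: can move to I, which is L ⇒ W
H: can move to I, which is L ⇒ W
F: moves to H(W), A(W); every one is W ⇒ L
J: can move to F, which is L ⇒ W
G: can move to F, which is L ⇒ W
C: can move to F, which is L ⇒ W
D: can move to B, which is L ⇒ W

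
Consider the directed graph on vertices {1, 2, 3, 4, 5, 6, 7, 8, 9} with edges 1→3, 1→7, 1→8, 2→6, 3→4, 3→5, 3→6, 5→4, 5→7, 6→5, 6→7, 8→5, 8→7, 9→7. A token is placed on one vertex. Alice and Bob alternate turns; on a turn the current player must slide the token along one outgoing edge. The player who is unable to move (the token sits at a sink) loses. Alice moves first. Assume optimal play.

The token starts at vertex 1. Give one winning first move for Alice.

Use the standard recursion: the mover loses at a terminal position; elsewhere, the mover wins exactly when some move hands the opponent an L position.
Every edge goes from a vertex to one that appears earlier in the order 4, 7, 5, 6, 8, 3, 2, 9, 1, so processing vertices in that order labels each vertex after all of its successors.
4: no outgoing edge → L
7: no outgoing edge → L
5: can move to 7, which is L ⇒ W
6: can move to 7, which is L ⇒ W
8: can move to 7, which is L ⇒ W
3: can move to 4, which is L ⇒ W
2: the only move is to 6(W), a W ⇒ L
9: can move to 7, which is L ⇒ W
1: can move to 7, which is L ⇒ W
From 1, the L positions reachable in one move are: 7.

Move to 7.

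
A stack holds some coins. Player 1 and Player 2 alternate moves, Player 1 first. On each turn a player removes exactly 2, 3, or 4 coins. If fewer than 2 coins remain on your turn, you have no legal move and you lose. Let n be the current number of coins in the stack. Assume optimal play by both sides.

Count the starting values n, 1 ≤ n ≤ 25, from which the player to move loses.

Classify positions by backward induction: terminal positions (no move available) are L. From any other position, the mover wins iff some move reaches an L.
n=0: no move → L
n=1: no move → L
n=2: W (go to 0, an L position)
n=3: W (go to 1, an L position)
n=4: W (go to 1, an L position)
n=5: W (go to 1, an L position)
n=6: L (options 4(W), 3(W), 2(W) are all W)
n=7: L (options 5(W), 4(W), 3(W) are all W)
n=8: W (go to 6, an L position)
n=9: W (go to 7, an L position)
n=10: W (go to 7, an L position)
n=11: W (go to 7, an L position)
n=12: L (options 10(W), 9(W), 8(W) are all W)
n=13: L (options 11(W), 10(W), 9(W) are all W)
n=14: W (go to 12, an L position)
n=15: W (go to 13, an L position)
n=16: W (go to 13, an L position)
n=17: W (go to 13, an L position)
n=18: L (options 16(W), 15(W), 14(W) are all W)
n=19: L (options 17(W), 16(W), 15(W) are all W)
n=20: W (go to 18, an L position)
n=21: W (go to 19, an L position)
n=22: W (go to 19, an L position)
n=23: W (go to 19, an L position)
n=24: L (options 22(W), 21(W), 20(W) are all W)
n=25: L (options 23(W), 22(W), 21(W) are all W)
L entries with 1 ≤ n ≤ 25 (n=0 is outside the asked range and is not counted): n = 1, 6, 7, 12, 13, 18, 19, 24, 25; that makes 9.

9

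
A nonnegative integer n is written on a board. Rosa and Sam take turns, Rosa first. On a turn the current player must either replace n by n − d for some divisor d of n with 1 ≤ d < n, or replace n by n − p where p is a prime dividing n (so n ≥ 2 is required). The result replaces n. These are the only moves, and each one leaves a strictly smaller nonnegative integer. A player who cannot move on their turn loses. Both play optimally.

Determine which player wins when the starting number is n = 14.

Classify positions by backward induction: terminal positions (no move available) are L. From any other position, the mover wins iff some move reaches an L.
n=0: no move → L
n=1: no move → L
n=2: W (go to 0, an L position)
n=3: W (go to 0, an L position)
n=4: L (options 2(W), 3(W) are all W)
n=5: W (go to 0, an L position)
n=6: W (go to 4, an L position)
n=7: W (go to 0, an L position)
n=8: W (go to 4, an L position)
n=9: L (options 6(W), 8(W) are all W)
n=10: W (go to 9, an L position)
n=11: W (go to 0, an L position)
n=12: W (go to 9, an L position)
n=13: W (go to 0, an L position)
n=14: L (options 7(W), 12(W), 13(W) are all W)
The starting position 14 is L: whatever Rosa does, the opponent receives a W position.

Sam wins.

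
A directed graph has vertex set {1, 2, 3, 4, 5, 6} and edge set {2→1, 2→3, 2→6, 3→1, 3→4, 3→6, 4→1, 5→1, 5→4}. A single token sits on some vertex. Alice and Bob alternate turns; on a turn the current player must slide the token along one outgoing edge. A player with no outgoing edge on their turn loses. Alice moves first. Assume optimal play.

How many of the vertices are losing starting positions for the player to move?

Positions with no move are L. A position that does have a move is losing for the player to move precisely when every available move leads to a winning position for the opponent. Fill in the labels:
Every edge goes from a vertex to one that appears earlier in the order 1, 6, 4, 3, 5, 2, so processing vertices in that order labels each vertex after all of its successors.
1: no outgoing edge → L
6: no outgoing edge → L
4: can move to 1, which is L ⇒ W
3: can move to 6, which is L ⇒ W
5: can move to 1, which is L ⇒ W
2: can move to 6, which is L ⇒ W
The L vertices are 1, 6; that is 2 in all.

2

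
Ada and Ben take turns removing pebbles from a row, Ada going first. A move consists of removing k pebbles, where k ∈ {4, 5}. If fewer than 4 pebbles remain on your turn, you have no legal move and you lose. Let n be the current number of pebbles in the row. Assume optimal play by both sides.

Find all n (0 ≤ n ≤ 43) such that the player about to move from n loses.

0, 1, 2, 3, 9, 10, 11, 12, 18, 19, 20, 21, 27, 28, 29, 30, 36, 37, 38, 39

Classify positions by backward induction: terminal positions (no move available) are L. From any other position, the mover wins iff some move reaches an L.
n=0: no move → L
n=1: no move → L
n=2: no move → L
n=3: no move → L
n=4: W (go to 0, an L position)
n=5: W (go to 1, an L position)
n=6: W (go to 2, an L position)
n=7: W (go to 3, an L position)
n=8: W (go to 3, an L position)
n=9: L (options 5(W), 4(W) are all W)
n=10: L (options 6(W), 5(W) are all W)
n=11: L (options 7(W), 6(W) are all W)
n=12: L (options 8(W), 7(W) are all W)
n=13: W (go to 9, an L position)
n=14: W (go to 10, an L position)
n=15: W (go to 11, an L position)
n=16: W (go to 12, an L position)
n=17: W (go to 12, an L position)
n=18: L (options 14(W), 13(W) are all W)
n=19: L (options 15(W), 14(W) are all W)
n=20: L (options 16(W), 15(W) are all W)
n=21: L (options 17(W), 16(W) are all W)
n=22: W (go to 18, an L position)
n=23: W (go to 19, an L position)
n=24: W (go to 20, an L position)
n=25: W (go to 21, an L position)
n=26: W (go to 21, an L position)
n=27: L (options 23(W), 22(W) are all W)
n=28: L (options 24(W), 23(W) are all W)
n=29: L (options 25(W), 24(W) are all W)
n=30: L (options 26(W), 25(W) are all W)
n=31: W (go to 27, an L position)
n=32: W (go to 28, an L position)
n=33: W (go to 29, an L position)
n=34: W (go to 30, an L position)
n=35: W (go to 30, an L position)
n=36: L (options 32(W), 31(W) are all W)
n=37: L (options 33(W), 32(W) are all W)
n=38: L (options 34(W), 33(W) are all W)
n=39: L (options 35(W), 34(W) are all W)
n=40: W (go to 36, an L position)
n=41: W (go to 37, an L position)
n=42: W (go to 38, an L position)
n=43: W (go to 39, an L position)
The losing starting values of n are exactly the entries labelled L in this table (20 of them).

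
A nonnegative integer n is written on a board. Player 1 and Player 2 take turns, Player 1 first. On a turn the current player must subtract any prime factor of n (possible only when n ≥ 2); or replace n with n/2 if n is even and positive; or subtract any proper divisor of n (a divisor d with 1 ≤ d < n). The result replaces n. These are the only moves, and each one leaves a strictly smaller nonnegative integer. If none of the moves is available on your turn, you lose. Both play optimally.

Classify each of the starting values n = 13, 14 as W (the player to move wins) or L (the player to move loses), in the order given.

Label each position W (a win for the player to move) or L (a loss). A position with no legal move is L; any other position is W exactly when some move reaches an L, and L when every move reaches a W.
n=0: no move → L
n=1: no move → L
n=2: can move to 0, which is L ⇒ W
n=3: can move to 0, which is L ⇒ W
n=4: moves to 2(W), 3(W); every one is W ⇒ L
n=5: can move to 0, which is L ⇒ W
n=6: can move to 4, which is L ⇒ W
n=7: can move to 0, which is L ⇒ W
n=8: can move to 4, which is L ⇒ W
n=9: moves to 6(W), 8(W); every one is W ⇒ L
n=10: can move to 9, which is L ⇒ W
n=11: can move to 0, which is L ⇒ W
n=12: can move to 9, which is L ⇒ W
n=13: can move to 0, which is L ⇒ W
n=14: moves to 7(W), 12(W), 13(W); every one is W ⇒ L

13: W, 14: L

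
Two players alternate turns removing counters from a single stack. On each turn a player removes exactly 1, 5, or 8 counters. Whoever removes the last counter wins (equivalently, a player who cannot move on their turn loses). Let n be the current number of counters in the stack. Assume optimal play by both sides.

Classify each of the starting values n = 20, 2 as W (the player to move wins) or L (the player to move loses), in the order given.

Classify positions by backward induction: terminal positions (no move available) are L. From any other position, the mover wins iff some move reaches an L.
n=0: no move → L
n=1: can move to 0, which is L ⇒ W
n=2: the only move is to 1(W), a W ⇒ L
n=3: can move to 2, which is L ⇒ W
n=4: the only move is to 3(W), a W ⇒ L
n=5: can move to 4, which is L ⇒ W
n=6: moves to 5(W), 1(W); every one is W ⇒ L
n=7: can move to 6, which is L ⇒ W
n=8: can move to 0, which is L ⇒ W
n=9: can move to 4, which is L ⇒ W
n=10: can move to 2, which is L ⇒ W
n=11: can move to 6, which is L ⇒ W
n=12: can move to 4, which is L ⇒ W
n=13: moves to 12(W), 8(W), 5(W); every one is W ⇒ L
n=14: can move to 13, which is L ⇒ W
n=15: moves to 14(W), 10(W), 7(W); every one is W ⇒ L
n=16: can move to 15, which is L ⇒ W
n=17: moves to 16(W), 12(W), 9(W); every one is W ⇒ L
n=18: can move to 17, which is L ⇒ W
n=19: moves to 18(W), 14(W), 11(W); every one is W ⇒ L
n=20: can move to 19, which is L ⇒ W

20: W, 2: L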